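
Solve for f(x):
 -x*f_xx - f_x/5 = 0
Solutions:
 f(x) = C1 + C2*x^(4/5)


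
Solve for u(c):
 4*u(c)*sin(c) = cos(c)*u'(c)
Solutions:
 u(c) = C1/cos(c)^4


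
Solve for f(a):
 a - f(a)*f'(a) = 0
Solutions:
 f(a) = -sqrt(C1 + a^2)
 f(a) = sqrt(C1 + a^2)


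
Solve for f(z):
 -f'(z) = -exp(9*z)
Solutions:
 f(z) = C1 + exp(9*z)/9


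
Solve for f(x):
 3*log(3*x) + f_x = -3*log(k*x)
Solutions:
 f(x) = C1 + 3*x*(-log(k) - log(3) + 2) - 6*x*log(x)


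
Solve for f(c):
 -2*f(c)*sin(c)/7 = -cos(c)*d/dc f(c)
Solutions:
 f(c) = C1/cos(c)^(2/7)


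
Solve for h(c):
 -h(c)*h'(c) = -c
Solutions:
 h(c) = -sqrt(C1 + c^2)
 h(c) = sqrt(C1 + c^2)


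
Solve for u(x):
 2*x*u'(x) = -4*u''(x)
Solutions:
 u(x) = C1 + C2*erf(x/2)


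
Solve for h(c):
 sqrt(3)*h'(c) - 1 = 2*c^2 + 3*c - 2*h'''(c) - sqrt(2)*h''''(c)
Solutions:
 h(c) = C1 + C2*exp(c*(-2*sqrt(2) + 2/(2*sqrt(2) + 27*sqrt(6)/4 + sqrt(-32 + (8*sqrt(2) + 27*sqrt(6))^2/4)/2)^(1/3) + (2*sqrt(2) + 27*sqrt(6)/4 + sqrt(-32 + (8*sqrt(2) + 27*sqrt(6))^2/4)/2)^(1/3))/6)*sin(sqrt(3)*c*(-(2*sqrt(2) + 27*sqrt(6)/4 + sqrt(-32 + (4*sqrt(2) + 27*sqrt(6)/2)^2)/2)^(1/3) + 2/(2*sqrt(2) + 27*sqrt(6)/4 + sqrt(-32 + (4*sqrt(2) + 27*sqrt(6)/2)^2)/2)^(1/3))/6) + C3*exp(c*(-2*sqrt(2) + 2/(2*sqrt(2) + 27*sqrt(6)/4 + sqrt(-32 + (8*sqrt(2) + 27*sqrt(6))^2/4)/2)^(1/3) + (2*sqrt(2) + 27*sqrt(6)/4 + sqrt(-32 + (8*sqrt(2) + 27*sqrt(6))^2/4)/2)^(1/3))/6)*cos(sqrt(3)*c*(-(2*sqrt(2) + 27*sqrt(6)/4 + sqrt(-32 + (4*sqrt(2) + 27*sqrt(6)/2)^2)/2)^(1/3) + 2/(2*sqrt(2) + 27*sqrt(6)/4 + sqrt(-32 + (4*sqrt(2) + 27*sqrt(6)/2)^2)/2)^(1/3))/6) + C4*exp(-c*(2/(2*sqrt(2) + 27*sqrt(6)/4 + sqrt(-32 + (8*sqrt(2) + 27*sqrt(6))^2/4)/2)^(1/3) + sqrt(2) + (2*sqrt(2) + 27*sqrt(6)/4 + sqrt(-32 + (8*sqrt(2) + 27*sqrt(6))^2/4)/2)^(1/3))/3) + 2*sqrt(3)*c^3/9 + sqrt(3)*c^2/2 - 8*c/3 + sqrt(3)*c/3


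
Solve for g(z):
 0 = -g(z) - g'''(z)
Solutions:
 g(z) = C3*exp(-z) + (C1*sin(sqrt(3)*z/2) + C2*cos(sqrt(3)*z/2))*exp(z/2)


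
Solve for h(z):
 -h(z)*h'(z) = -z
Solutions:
 h(z) = -sqrt(C1 + z^2)
 h(z) = sqrt(C1 + z^2)


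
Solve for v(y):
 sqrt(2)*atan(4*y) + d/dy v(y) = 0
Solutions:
 v(y) = C1 - sqrt(2)*(y*atan(4*y) - log(16*y^2 + 1)/8)


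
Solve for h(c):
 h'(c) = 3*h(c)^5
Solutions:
 h(c) = -(-1/(C1 + 12*c))^(1/4)
 h(c) = (-1/(C1 + 12*c))^(1/4)
 h(c) = -I*(-1/(C1 + 12*c))^(1/4)
 h(c) = I*(-1/(C1 + 12*c))^(1/4)


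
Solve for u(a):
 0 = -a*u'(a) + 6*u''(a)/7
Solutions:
 u(a) = C1 + C2*erfi(sqrt(21)*a/6)


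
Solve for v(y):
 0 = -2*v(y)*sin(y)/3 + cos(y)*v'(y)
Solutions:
 v(y) = C1/cos(y)^(2/3)


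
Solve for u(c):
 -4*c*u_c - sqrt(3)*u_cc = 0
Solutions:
 u(c) = C1 + C2*erf(sqrt(2)*3^(3/4)*c/3)


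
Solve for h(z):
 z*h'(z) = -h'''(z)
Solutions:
 h(z) = C1 + Integral(C2*airyai(-z) + C3*airybi(-z), z)


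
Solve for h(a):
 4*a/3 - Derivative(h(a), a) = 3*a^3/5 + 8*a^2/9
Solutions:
 h(a) = C1 - 3*a^4/20 - 8*a^3/27 + 2*a^2/3


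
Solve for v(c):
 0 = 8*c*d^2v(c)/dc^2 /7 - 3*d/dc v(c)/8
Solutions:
 v(c) = C1 + C2*c^(85/64)


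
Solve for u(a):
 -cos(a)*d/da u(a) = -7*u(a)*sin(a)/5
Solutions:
 u(a) = C1/cos(a)^(7/5)


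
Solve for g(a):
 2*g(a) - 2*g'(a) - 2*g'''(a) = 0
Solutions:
 g(a) = C1*exp(-a*(-2*18^(1/3)/(9 + sqrt(93))^(1/3) + 12^(1/3)*(9 + sqrt(93))^(1/3))/12)*sin(2^(1/3)*3^(1/6)*a*(6/(9 + sqrt(93))^(1/3) + 2^(1/3)*3^(2/3)*(9 + sqrt(93))^(1/3))/12) + C2*exp(-a*(-2*18^(1/3)/(9 + sqrt(93))^(1/3) + 12^(1/3)*(9 + sqrt(93))^(1/3))/12)*cos(2^(1/3)*3^(1/6)*a*(6/(9 + sqrt(93))^(1/3) + 2^(1/3)*3^(2/3)*(9 + sqrt(93))^(1/3))/12) + C3*exp(a*(-2*18^(1/3)/(9 + sqrt(93))^(1/3) + 12^(1/3)*(9 + sqrt(93))^(1/3))/6)


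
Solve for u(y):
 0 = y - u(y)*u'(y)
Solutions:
 u(y) = -sqrt(C1 + y^2)
 u(y) = sqrt(C1 + y^2)


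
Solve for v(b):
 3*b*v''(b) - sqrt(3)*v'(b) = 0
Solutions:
 v(b) = C1 + C2*b^(sqrt(3)/3 + 1)


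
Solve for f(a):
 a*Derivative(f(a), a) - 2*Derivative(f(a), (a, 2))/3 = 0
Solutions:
 f(a) = C1 + C2*erfi(sqrt(3)*a/2)


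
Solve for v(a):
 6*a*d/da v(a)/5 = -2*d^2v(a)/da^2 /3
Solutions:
 v(a) = C1 + C2*erf(3*sqrt(10)*a/10)


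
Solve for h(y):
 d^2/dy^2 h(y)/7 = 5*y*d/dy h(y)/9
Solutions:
 h(y) = C1 + C2*erfi(sqrt(70)*y/6)


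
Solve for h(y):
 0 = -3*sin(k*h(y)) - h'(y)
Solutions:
 h(y) = Piecewise((-acos(-exp(2*C1*k)/(exp(2*C1*k) - exp(6*k*y)) - exp(6*k*y)/(exp(2*C1*k) - exp(6*k*y)))/k + 2*pi/k, Ne(k, 0)), (nan, True))
 h(y) = Piecewise((acos(-exp(2*C1*k)/(exp(2*C1*k) - exp(6*k*y)) - exp(6*k*y)/(exp(2*C1*k) - exp(6*k*y)))/k, Ne(k, 0)), (nan, True))


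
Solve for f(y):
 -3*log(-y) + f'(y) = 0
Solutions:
 f(y) = C1 + 3*y*log(-y) - 3*y


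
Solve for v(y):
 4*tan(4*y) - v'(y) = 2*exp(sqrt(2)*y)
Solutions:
 v(y) = C1 - sqrt(2)*exp(sqrt(2)*y) - log(cos(4*y))


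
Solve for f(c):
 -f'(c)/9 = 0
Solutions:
 f(c) = C1


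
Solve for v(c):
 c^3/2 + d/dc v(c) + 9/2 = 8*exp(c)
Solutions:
 v(c) = C1 - c^4/8 - 9*c/2 + 8*exp(c)


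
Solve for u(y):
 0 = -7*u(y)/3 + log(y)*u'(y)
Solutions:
 u(y) = C1*exp(7*li(y)/3)


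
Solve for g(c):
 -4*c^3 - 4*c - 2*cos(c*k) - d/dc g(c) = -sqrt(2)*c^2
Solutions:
 g(c) = C1 - c^4 + sqrt(2)*c^3/3 - 2*c^2 - 2*sin(c*k)/k


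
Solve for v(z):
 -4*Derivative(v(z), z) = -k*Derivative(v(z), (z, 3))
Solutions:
 v(z) = C1 + C2*exp(-2*z*sqrt(1/k)) + C3*exp(2*z*sqrt(1/k))


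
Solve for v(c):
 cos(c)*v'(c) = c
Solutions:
 v(c) = C1 + Integral(c/cos(c), c)


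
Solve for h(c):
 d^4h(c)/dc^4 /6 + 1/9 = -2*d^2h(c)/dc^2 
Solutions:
 h(c) = C1 + C2*c + C3*sin(2*sqrt(3)*c) + C4*cos(2*sqrt(3)*c) - c^2/36


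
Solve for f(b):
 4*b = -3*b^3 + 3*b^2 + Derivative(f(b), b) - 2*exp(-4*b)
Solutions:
 f(b) = C1 + 3*b^4/4 - b^3 + 2*b^2 - exp(-4*b)/2


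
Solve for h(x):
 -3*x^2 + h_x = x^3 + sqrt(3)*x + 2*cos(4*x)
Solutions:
 h(x) = C1 + x^4/4 + x^3 + sqrt(3)*x^2/2 + sin(4*x)/2


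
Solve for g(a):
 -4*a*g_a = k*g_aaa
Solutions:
 g(a) = C1 + Integral(C2*airyai(2^(2/3)*a*(-1/k)^(1/3)) + C3*airybi(2^(2/3)*a*(-1/k)^(1/3)), a)


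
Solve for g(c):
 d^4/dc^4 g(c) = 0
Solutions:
 g(c) = C1 + C2*c + C3*c^2 + C4*c^3


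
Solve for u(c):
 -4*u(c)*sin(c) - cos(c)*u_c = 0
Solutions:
 u(c) = C1*cos(c)^4


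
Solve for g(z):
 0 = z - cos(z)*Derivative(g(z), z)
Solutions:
 g(z) = C1 + Integral(z/cos(z), z)


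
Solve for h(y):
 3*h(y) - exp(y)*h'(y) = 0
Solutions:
 h(y) = C1*exp(-3*exp(-y))


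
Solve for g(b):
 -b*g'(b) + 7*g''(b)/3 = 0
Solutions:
 g(b) = C1 + C2*erfi(sqrt(42)*b/14)


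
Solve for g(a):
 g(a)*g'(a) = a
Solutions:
 g(a) = -sqrt(C1 + a^2)
 g(a) = sqrt(C1 + a^2)


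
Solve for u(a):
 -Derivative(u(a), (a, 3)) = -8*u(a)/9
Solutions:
 u(a) = C3*exp(2*3^(1/3)*a/3) + (C1*sin(3^(5/6)*a/3) + C2*cos(3^(5/6)*a/3))*exp(-3^(1/3)*a/3)


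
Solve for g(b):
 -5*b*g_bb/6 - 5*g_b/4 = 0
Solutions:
 g(b) = C1 + C2/sqrt(b)


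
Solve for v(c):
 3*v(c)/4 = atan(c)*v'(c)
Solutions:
 v(c) = C1*exp(3*Integral(1/atan(c), c)/4)


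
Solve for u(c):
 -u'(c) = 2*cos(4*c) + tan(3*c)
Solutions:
 u(c) = C1 + log(cos(3*c))/3 - sin(4*c)/2


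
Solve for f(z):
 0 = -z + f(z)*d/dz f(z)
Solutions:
 f(z) = -sqrt(C1 + z^2)
 f(z) = sqrt(C1 + z^2)


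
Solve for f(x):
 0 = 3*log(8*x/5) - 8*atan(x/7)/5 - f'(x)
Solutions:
 f(x) = C1 + 3*x*log(x) - 8*x*atan(x/7)/5 - 3*x*log(5) - 3*x + 9*x*log(2) + 28*log(x^2 + 49)/5


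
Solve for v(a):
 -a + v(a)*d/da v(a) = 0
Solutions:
 v(a) = -sqrt(C1 + a^2)
 v(a) = sqrt(C1 + a^2)


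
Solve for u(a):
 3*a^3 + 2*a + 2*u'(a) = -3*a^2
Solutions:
 u(a) = C1 - 3*a^4/8 - a^3/2 - a^2/2


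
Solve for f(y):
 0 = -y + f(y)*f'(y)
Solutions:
 f(y) = -sqrt(C1 + y^2)
 f(y) = sqrt(C1 + y^2)


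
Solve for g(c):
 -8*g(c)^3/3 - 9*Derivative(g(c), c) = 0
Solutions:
 g(c) = -3*sqrt(6)*sqrt(-1/(C1 - 8*c))/2
 g(c) = 3*sqrt(6)*sqrt(-1/(C1 - 8*c))/2


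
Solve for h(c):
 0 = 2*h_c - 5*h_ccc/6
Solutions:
 h(c) = C1 + C2*exp(-2*sqrt(15)*c/5) + C3*exp(2*sqrt(15)*c/5)


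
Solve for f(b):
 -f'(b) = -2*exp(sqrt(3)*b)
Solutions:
 f(b) = C1 + 2*sqrt(3)*exp(sqrt(3)*b)/3


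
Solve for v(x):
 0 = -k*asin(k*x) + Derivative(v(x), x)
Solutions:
 v(x) = C1 + k*Piecewise((x*asin(k*x) + sqrt(-k^2*x^2 + 1)/k, Ne(k, 0)), (0, True))


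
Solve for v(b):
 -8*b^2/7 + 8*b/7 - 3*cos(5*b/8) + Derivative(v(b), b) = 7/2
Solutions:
 v(b) = C1 + 8*b^3/21 - 4*b^2/7 + 7*b/2 + 24*sin(5*b/8)/5


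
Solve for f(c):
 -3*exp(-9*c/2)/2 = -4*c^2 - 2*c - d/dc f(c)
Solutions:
 f(c) = C1 - 4*c^3/3 - c^2 - exp(-9*c/2)/3


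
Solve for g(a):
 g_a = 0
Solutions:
 g(a) = C1


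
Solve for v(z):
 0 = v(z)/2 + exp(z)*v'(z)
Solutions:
 v(z) = C1*exp(exp(-z)/2)


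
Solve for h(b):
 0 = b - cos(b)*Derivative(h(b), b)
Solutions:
 h(b) = C1 + Integral(b/cos(b), b)


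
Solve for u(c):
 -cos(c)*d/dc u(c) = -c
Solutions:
 u(c) = C1 + Integral(c/cos(c), c)


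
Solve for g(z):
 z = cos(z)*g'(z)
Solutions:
 g(z) = C1 + Integral(z/cos(z), z)


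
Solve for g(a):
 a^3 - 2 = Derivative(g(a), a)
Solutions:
 g(a) = C1 + a^4/4 - 2*a


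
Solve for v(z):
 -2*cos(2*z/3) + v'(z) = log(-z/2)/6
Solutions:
 v(z) = C1 + z*log(-z)/6 - z/6 - z*log(2)/6 + 3*sin(2*z/3)


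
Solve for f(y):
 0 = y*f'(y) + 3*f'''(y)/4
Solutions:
 f(y) = C1 + Integral(C2*airyai(-6^(2/3)*y/3) + C3*airybi(-6^(2/3)*y/3), y)


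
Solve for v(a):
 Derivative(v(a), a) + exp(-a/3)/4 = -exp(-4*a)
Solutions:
 v(a) = C1 + exp(-4*a)/4 + 3*exp(-a/3)/4


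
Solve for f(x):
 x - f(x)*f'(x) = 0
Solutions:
 f(x) = -sqrt(C1 + x^2)
 f(x) = sqrt(C1 + x^2)


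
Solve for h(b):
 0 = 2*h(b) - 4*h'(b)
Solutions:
 h(b) = C1*exp(b/2)


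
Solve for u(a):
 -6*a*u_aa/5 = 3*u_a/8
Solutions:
 u(a) = C1 + C2*a^(11/16)


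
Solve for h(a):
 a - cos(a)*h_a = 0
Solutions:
 h(a) = C1 + Integral(a/cos(a), a)


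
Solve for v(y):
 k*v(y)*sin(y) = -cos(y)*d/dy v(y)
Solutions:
 v(y) = C1*exp(k*log(cos(y)))


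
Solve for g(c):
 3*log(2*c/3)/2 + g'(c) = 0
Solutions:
 g(c) = C1 - 3*c*log(c)/2 - 3*c*log(2)/2 + 3*c/2 + 3*c*log(3)/2


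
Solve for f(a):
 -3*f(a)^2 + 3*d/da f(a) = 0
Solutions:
 f(a) = -1/(C1 + a)


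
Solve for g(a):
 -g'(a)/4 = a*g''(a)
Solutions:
 g(a) = C1 + C2*a^(3/4)


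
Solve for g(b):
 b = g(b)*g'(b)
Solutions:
 g(b) = -sqrt(C1 + b^2)
 g(b) = sqrt(C1 + b^2)


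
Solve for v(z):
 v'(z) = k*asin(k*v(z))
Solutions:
 Integral(1/asin(_y*k), (_y, v(z))) = C1 + k*z


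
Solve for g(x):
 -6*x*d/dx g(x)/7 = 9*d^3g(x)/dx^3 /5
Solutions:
 g(x) = C1 + Integral(C2*airyai(-10^(1/3)*21^(2/3)*x/21) + C3*airybi(-10^(1/3)*21^(2/3)*x/21), x)


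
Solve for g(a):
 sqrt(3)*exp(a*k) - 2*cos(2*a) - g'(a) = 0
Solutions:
 g(a) = C1 - sin(2*a) + sqrt(3)*exp(a*k)/k


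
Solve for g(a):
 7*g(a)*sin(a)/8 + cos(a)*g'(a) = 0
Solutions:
 g(a) = C1*cos(a)^(7/8)


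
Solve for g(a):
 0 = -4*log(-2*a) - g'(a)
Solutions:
 g(a) = C1 - 4*a*log(-a) + 4*a*(1 - log(2))


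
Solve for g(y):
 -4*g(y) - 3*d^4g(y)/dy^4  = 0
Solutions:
 g(y) = (C1*sin(3^(3/4)*y/3) + C2*cos(3^(3/4)*y/3))*exp(-3^(3/4)*y/3) + (C3*sin(3^(3/4)*y/3) + C4*cos(3^(3/4)*y/3))*exp(3^(3/4)*y/3)


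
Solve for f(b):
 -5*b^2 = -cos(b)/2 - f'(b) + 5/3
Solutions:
 f(b) = C1 + 5*b^3/3 + 5*b/3 - sin(b)/2


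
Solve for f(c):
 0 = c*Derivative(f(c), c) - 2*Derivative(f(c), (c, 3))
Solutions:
 f(c) = C1 + Integral(C2*airyai(2^(2/3)*c/2) + C3*airybi(2^(2/3)*c/2), c)


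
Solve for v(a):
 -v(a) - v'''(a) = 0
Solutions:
 v(a) = C3*exp(-a) + (C1*sin(sqrt(3)*a/2) + C2*cos(sqrt(3)*a/2))*exp(a/2)


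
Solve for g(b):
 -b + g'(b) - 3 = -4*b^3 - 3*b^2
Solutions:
 g(b) = C1 - b^4 - b^3 + b^2/2 + 3*b


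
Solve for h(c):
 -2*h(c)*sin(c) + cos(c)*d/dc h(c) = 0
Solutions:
 h(c) = C1/cos(c)^2


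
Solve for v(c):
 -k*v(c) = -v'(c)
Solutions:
 v(c) = C1*exp(c*k)


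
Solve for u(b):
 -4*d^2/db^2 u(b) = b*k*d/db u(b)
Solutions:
 u(b) = Piecewise((-sqrt(2)*sqrt(pi)*C1*erf(sqrt(2)*b*sqrt(k)/4)/sqrt(k) - C2, (k > 0) | (k < 0)), (-C1*b - C2, True))


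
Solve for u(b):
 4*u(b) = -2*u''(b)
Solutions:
 u(b) = C1*sin(sqrt(2)*b) + C2*cos(sqrt(2)*b)


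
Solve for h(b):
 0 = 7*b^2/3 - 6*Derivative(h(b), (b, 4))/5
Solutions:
 h(b) = C1 + C2*b + C3*b^2 + C4*b^3 + 7*b^6/1296


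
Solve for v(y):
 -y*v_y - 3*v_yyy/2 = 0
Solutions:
 v(y) = C1 + Integral(C2*airyai(-2^(1/3)*3^(2/3)*y/3) + C3*airybi(-2^(1/3)*3^(2/3)*y/3), y)


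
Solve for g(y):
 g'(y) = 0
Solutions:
 g(y) = C1


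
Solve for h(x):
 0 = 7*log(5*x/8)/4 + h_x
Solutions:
 h(x) = C1 - 7*x*log(x)/4 - 7*x*log(5)/4 + 7*x/4 + 21*x*log(2)/4


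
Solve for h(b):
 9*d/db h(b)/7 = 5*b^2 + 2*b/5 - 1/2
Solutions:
 h(b) = C1 + 35*b^3/27 + 7*b^2/45 - 7*b/18


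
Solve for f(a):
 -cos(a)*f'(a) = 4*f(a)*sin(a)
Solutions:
 f(a) = C1*cos(a)^4


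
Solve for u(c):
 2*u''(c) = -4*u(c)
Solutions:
 u(c) = C1*sin(sqrt(2)*c) + C2*cos(sqrt(2)*c)


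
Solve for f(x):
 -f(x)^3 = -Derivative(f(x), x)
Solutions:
 f(x) = -sqrt(2)*sqrt(-1/(C1 + x))/2
 f(x) = sqrt(2)*sqrt(-1/(C1 + x))/2


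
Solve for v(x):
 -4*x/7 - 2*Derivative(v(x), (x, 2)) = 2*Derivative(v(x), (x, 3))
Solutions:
 v(x) = C1 + C2*x + C3*exp(-x) - x^3/21 + x^2/7


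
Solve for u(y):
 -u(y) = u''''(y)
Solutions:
 u(y) = (C1*sin(sqrt(2)*y/2) + C2*cos(sqrt(2)*y/2))*exp(-sqrt(2)*y/2) + (C3*sin(sqrt(2)*y/2) + C4*cos(sqrt(2)*y/2))*exp(sqrt(2)*y/2)


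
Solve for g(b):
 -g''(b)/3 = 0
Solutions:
 g(b) = C1 + C2*b


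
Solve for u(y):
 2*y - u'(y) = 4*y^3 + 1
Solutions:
 u(y) = C1 - y^4 + y^2 - y


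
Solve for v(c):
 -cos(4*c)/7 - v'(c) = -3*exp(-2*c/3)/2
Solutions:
 v(c) = C1 - sin(4*c)/28 - 9*exp(-2*c/3)/4


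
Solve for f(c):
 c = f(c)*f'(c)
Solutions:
 f(c) = -sqrt(C1 + c^2)
 f(c) = sqrt(C1 + c^2)


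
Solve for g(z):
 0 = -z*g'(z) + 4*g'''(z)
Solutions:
 g(z) = C1 + Integral(C2*airyai(2^(1/3)*z/2) + C3*airybi(2^(1/3)*z/2), z)


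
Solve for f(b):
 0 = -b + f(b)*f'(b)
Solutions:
 f(b) = -sqrt(C1 + b^2)
 f(b) = sqrt(C1 + b^2)


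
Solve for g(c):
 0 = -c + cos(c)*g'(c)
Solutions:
 g(c) = C1 + Integral(c/cos(c), c)


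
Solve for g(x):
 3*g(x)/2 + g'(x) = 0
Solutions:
 g(x) = C1*exp(-3*x/2)


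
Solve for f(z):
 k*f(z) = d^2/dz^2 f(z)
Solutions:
 f(z) = C1*exp(-sqrt(k)*z) + C2*exp(sqrt(k)*z)


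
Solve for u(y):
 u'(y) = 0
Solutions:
 u(y) = C1


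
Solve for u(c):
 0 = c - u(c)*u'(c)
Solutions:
 u(c) = -sqrt(C1 + c^2)
 u(c) = sqrt(C1 + c^2)


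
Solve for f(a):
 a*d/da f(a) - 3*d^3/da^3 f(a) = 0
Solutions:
 f(a) = C1 + Integral(C2*airyai(3^(2/3)*a/3) + C3*airybi(3^(2/3)*a/3), a)


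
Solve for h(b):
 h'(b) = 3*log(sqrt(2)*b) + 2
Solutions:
 h(b) = C1 + 3*b*log(b) - b + 3*b*log(2)/2


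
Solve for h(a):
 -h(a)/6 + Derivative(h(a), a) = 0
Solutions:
 h(a) = C1*exp(a/6)


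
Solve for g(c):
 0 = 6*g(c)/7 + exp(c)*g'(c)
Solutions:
 g(c) = C1*exp(6*exp(-c)/7)


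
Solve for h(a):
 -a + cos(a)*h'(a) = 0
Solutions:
 h(a) = C1 + Integral(a/cos(a), a)


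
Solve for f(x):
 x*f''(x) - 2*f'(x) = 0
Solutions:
 f(x) = C1 + C2*x^3


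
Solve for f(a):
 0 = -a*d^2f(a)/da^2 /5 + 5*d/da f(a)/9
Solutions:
 f(a) = C1 + C2*a^(34/9)


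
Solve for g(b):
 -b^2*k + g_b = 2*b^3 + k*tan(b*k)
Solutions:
 g(b) = C1 + b^4/2 + b^3*k/3 + k*Piecewise((-log(cos(b*k))/k, Ne(k, 0)), (0, True))


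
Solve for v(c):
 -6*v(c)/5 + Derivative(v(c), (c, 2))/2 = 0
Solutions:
 v(c) = C1*exp(-2*sqrt(15)*c/5) + C2*exp(2*sqrt(15)*c/5)


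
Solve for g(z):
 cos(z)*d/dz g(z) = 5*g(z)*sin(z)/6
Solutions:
 g(z) = C1/cos(z)^(5/6)


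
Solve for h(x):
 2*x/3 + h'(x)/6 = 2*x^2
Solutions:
 h(x) = C1 + 4*x^3 - 2*x^2


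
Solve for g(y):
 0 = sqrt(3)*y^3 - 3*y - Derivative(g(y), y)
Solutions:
 g(y) = C1 + sqrt(3)*y^4/4 - 3*y^2/2


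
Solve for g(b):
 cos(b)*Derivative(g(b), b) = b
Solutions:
 g(b) = C1 + Integral(b/cos(b), b)


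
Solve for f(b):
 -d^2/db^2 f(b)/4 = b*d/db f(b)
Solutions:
 f(b) = C1 + C2*erf(sqrt(2)*b)


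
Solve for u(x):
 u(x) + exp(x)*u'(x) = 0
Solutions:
 u(x) = C1*exp(exp(-x))


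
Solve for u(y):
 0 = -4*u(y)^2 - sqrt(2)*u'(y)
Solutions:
 u(y) = 1/(C1 + 2*sqrt(2)*y)


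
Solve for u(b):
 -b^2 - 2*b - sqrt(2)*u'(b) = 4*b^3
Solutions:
 u(b) = C1 - sqrt(2)*b^4/2 - sqrt(2)*b^3/6 - sqrt(2)*b^2/2


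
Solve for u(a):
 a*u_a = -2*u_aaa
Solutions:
 u(a) = C1 + Integral(C2*airyai(-2^(2/3)*a/2) + C3*airybi(-2^(2/3)*a/2), a)


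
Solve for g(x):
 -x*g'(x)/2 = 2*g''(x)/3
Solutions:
 g(x) = C1 + C2*erf(sqrt(6)*x/4)


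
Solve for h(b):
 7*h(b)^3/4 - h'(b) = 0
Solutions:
 h(b) = -sqrt(2)*sqrt(-1/(C1 + 7*b))
 h(b) = sqrt(2)*sqrt(-1/(C1 + 7*b))


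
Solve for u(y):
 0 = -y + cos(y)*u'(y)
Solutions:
 u(y) = C1 + Integral(y/cos(y), y)


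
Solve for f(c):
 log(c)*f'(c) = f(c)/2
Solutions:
 f(c) = C1*exp(li(c)/2)


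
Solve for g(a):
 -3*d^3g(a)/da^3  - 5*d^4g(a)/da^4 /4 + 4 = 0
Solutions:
 g(a) = C1 + C2*a + C3*a^2 + C4*exp(-12*a/5) + 2*a^3/9


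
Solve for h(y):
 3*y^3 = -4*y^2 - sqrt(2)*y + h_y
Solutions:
 h(y) = C1 + 3*y^4/4 + 4*y^3/3 + sqrt(2)*y^2/2


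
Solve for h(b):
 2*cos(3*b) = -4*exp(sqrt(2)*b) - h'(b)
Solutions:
 h(b) = C1 - 2*sqrt(2)*exp(sqrt(2)*b) - 2*sin(3*b)/3


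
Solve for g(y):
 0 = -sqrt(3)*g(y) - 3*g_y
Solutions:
 g(y) = C1*exp(-sqrt(3)*y/3)


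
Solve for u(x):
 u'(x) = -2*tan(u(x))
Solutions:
 u(x) = pi - asin(C1*exp(-2*x))
 u(x) = asin(C1*exp(-2*x))


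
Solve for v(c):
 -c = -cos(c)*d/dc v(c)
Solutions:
 v(c) = C1 + Integral(c/cos(c), c)


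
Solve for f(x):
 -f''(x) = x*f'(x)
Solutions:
 f(x) = C1 + C2*erf(sqrt(2)*x/2)


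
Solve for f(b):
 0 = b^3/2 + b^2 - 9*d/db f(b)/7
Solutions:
 f(b) = C1 + 7*b^4/72 + 7*b^3/27


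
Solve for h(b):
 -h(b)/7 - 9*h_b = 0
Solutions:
 h(b) = C1*exp(-b/63)


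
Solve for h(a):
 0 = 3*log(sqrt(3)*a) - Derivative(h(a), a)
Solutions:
 h(a) = C1 + 3*a*log(a) - 3*a + 3*a*log(3)/2


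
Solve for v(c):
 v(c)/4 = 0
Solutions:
 v(c) = 0


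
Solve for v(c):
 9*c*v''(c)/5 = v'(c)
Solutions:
 v(c) = C1 + C2*c^(14/9)


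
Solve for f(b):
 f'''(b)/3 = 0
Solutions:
 f(b) = C1 + C2*b + C3*b^2


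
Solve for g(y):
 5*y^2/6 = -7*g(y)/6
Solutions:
 g(y) = -5*y^2/7


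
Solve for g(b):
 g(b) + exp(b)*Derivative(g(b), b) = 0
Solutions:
 g(b) = C1*exp(exp(-b))


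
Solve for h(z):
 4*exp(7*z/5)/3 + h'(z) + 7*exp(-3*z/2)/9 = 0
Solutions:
 h(z) = C1 - 20*exp(7*z/5)/21 + 14*exp(-3*z/2)/27


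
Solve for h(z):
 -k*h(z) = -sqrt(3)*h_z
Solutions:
 h(z) = C1*exp(sqrt(3)*k*z/3)


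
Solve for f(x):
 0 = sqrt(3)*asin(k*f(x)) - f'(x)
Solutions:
 Integral(1/asin(_y*k), (_y, f(x))) = C1 + sqrt(3)*x


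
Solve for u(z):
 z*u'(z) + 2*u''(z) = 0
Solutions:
 u(z) = C1 + C2*erf(z/2)


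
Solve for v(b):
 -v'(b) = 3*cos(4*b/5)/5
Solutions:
 v(b) = C1 - 3*sin(4*b/5)/4


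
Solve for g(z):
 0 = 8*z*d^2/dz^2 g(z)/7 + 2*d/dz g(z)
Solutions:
 g(z) = C1 + C2/z^(3/4)


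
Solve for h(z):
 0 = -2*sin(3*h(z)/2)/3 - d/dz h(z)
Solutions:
 h(z) = -2*acos((-C1 - exp(2*z))/(C1 - exp(2*z)))/3 + 4*pi/3
 h(z) = 2*acos((-C1 - exp(2*z))/(C1 - exp(2*z)))/3


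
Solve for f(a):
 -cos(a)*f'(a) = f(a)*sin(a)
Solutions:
 f(a) = C1*cos(a)


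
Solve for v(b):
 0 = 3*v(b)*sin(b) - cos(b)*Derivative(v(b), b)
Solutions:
 v(b) = C1/cos(b)^3


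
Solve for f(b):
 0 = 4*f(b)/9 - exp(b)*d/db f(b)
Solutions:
 f(b) = C1*exp(-4*exp(-b)/9)


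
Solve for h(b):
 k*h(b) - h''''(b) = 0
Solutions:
 h(b) = C1*exp(-b*k^(1/4)) + C2*exp(b*k^(1/4)) + C3*exp(-I*b*k^(1/4)) + C4*exp(I*b*k^(1/4))


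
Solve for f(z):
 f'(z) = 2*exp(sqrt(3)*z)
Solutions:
 f(z) = C1 + 2*sqrt(3)*exp(sqrt(3)*z)/3


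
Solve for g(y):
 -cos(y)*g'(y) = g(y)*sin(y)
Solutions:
 g(y) = C1*cos(y)


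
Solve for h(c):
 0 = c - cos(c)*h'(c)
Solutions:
 h(c) = C1 + Integral(c/cos(c), c)


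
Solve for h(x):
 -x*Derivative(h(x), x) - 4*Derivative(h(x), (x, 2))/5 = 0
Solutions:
 h(x) = C1 + C2*erf(sqrt(10)*x/4)


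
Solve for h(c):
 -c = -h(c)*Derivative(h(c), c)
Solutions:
 h(c) = -sqrt(C1 + c^2)
 h(c) = sqrt(C1 + c^2)


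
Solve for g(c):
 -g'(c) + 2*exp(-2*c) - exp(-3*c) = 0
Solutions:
 g(c) = C1 - exp(-2*c) + exp(-3*c)/3


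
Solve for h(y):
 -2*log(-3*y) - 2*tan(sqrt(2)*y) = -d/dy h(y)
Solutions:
 h(y) = C1 + 2*y*log(-y) - 2*y + 2*y*log(3) - sqrt(2)*log(cos(sqrt(2)*y))


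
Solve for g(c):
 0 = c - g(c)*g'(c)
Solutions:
 g(c) = -sqrt(C1 + c^2)
 g(c) = sqrt(C1 + c^2)


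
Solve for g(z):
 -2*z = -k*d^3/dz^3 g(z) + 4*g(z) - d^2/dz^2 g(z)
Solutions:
 g(z) = C1*exp(-z*((sqrt(((-54 + k^(-2))^2 - 1/k^4)/k^2) - 54/k + k^(-3))^(1/3) + 1/k + 1/(k^2*(sqrt(((-54 + k^(-2))^2 - 1/k^4)/k^2) - 54/k + k^(-3))^(1/3)))/3) + C2*exp(z*((sqrt(((-54 + k^(-2))^2 - 1/k^4)/k^2) - 54/k + k^(-3))^(1/3) - sqrt(3)*I*(sqrt(((-54 + k^(-2))^2 - 1/k^4)/k^2) - 54/k + k^(-3))^(1/3) - 2/k - 4/(k^2*(-1 + sqrt(3)*I)*(sqrt(((-54 + k^(-2))^2 - 1/k^4)/k^2) - 54/k + k^(-3))^(1/3)))/6) + C3*exp(z*((sqrt(((-54 + k^(-2))^2 - 1/k^4)/k^2) - 54/k + k^(-3))^(1/3) + sqrt(3)*I*(sqrt(((-54 + k^(-2))^2 - 1/k^4)/k^2) - 54/k + k^(-3))^(1/3) - 2/k + 4/(k^2*(1 + sqrt(3)*I)*(sqrt(((-54 + k^(-2))^2 - 1/k^4)/k^2) - 54/k + k^(-3))^(1/3)))/6) - z/2


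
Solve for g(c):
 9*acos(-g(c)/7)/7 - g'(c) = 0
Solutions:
 Integral(1/acos(-_y/7), (_y, g(c))) = C1 + 9*c/7


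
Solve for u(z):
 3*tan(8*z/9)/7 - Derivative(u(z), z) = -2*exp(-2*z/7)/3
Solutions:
 u(z) = C1 + 27*log(tan(8*z/9)^2 + 1)/112 - 7*exp(-2*z/7)/3


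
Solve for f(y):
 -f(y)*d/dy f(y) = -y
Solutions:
 f(y) = -sqrt(C1 + y^2)
 f(y) = sqrt(C1 + y^2)


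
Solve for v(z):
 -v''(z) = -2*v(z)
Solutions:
 v(z) = C1*exp(-sqrt(2)*z) + C2*exp(sqrt(2)*z)


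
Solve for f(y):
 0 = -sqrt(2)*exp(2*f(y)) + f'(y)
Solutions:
 f(y) = log(-sqrt(-1/(C1 + sqrt(2)*y))) - log(2)/2
 f(y) = log(-1/(C1 + sqrt(2)*y))/2 - log(2)/2


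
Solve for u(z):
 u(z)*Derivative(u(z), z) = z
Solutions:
 u(z) = -sqrt(C1 + z^2)
 u(z) = sqrt(C1 + z^2)


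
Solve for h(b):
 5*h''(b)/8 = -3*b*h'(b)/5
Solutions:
 h(b) = C1 + C2*erf(2*sqrt(3)*b/5)


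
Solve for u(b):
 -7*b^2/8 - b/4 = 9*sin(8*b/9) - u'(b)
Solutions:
 u(b) = C1 + 7*b^3/24 + b^2/8 - 81*cos(8*b/9)/8


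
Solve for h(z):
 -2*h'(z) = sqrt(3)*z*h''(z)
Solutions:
 h(z) = C1 + C2*z^(1 - 2*sqrt(3)/3)


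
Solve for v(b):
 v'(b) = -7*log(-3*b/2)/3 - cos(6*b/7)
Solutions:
 v(b) = C1 - 7*b*log(-b)/3 - 7*b*log(3)/3 + 7*b*log(2)/3 + 7*b/3 - 7*sin(6*b/7)/6


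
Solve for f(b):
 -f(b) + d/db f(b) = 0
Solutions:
 f(b) = C1*exp(b)


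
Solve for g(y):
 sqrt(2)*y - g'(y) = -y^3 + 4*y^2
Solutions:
 g(y) = C1 + y^4/4 - 4*y^3/3 + sqrt(2)*y^2/2


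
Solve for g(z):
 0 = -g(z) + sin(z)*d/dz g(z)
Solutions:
 g(z) = C1*sqrt(cos(z) - 1)/sqrt(cos(z) + 1)


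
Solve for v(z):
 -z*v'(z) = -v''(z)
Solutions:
 v(z) = C1 + C2*erfi(sqrt(2)*z/2)


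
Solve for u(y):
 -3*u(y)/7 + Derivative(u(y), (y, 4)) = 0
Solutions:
 u(y) = C1*exp(-3^(1/4)*7^(3/4)*y/7) + C2*exp(3^(1/4)*7^(3/4)*y/7) + C3*sin(3^(1/4)*7^(3/4)*y/7) + C4*cos(3^(1/4)*7^(3/4)*y/7)


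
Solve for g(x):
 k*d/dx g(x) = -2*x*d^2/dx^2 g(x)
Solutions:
 g(x) = C1 + x^(1 - re(k)/2)*(C2*sin(log(x)*Abs(im(k))/2) + C3*cos(log(x)*im(k)/2))


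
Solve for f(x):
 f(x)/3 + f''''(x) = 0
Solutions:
 f(x) = (C1*sin(sqrt(2)*3^(3/4)*x/6) + C2*cos(sqrt(2)*3^(3/4)*x/6))*exp(-sqrt(2)*3^(3/4)*x/6) + (C3*sin(sqrt(2)*3^(3/4)*x/6) + C4*cos(sqrt(2)*3^(3/4)*x/6))*exp(sqrt(2)*3^(3/4)*x/6)


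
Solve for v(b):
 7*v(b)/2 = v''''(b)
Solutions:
 v(b) = C1*exp(-2^(3/4)*7^(1/4)*b/2) + C2*exp(2^(3/4)*7^(1/4)*b/2) + C3*sin(2^(3/4)*7^(1/4)*b/2) + C4*cos(2^(3/4)*7^(1/4)*b/2)


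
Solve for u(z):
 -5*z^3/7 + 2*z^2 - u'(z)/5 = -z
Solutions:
 u(z) = C1 - 25*z^4/28 + 10*z^3/3 + 5*z^2/2


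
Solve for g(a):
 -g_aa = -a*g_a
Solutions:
 g(a) = C1 + C2*erfi(sqrt(2)*a/2)


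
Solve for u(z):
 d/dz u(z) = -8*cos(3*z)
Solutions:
 u(z) = C1 - 8*sin(3*z)/3


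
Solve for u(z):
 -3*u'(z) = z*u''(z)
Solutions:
 u(z) = C1 + C2/z^2


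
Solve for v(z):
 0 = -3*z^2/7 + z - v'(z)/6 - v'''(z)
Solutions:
 v(z) = C1 + C2*sin(sqrt(6)*z/6) + C3*cos(sqrt(6)*z/6) - 6*z^3/7 + 3*z^2 + 216*z/7


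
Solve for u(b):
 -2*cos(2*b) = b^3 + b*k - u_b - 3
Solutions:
 u(b) = C1 + b^4/4 + b^2*k/2 - 3*b + sin(2*b)


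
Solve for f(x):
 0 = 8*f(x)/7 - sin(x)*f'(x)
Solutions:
 f(x) = C1*(cos(x) - 1)^(4/7)/(cos(x) + 1)^(4/7)


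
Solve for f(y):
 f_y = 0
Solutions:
 f(y) = C1


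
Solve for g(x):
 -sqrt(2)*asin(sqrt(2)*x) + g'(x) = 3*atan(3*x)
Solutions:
 g(x) = C1 + 3*x*atan(3*x) + sqrt(2)*(x*asin(sqrt(2)*x) + sqrt(2)*sqrt(1 - 2*x^2)/2) - log(9*x^2 + 1)/2


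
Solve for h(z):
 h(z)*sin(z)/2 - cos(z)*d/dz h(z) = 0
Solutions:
 h(z) = C1/sqrt(cos(z))


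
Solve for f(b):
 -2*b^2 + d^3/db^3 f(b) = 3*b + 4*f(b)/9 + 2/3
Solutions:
 f(b) = C3*exp(2^(2/3)*3^(1/3)*b/3) - 9*b^2/2 - 27*b/4 + (C1*sin(2^(2/3)*3^(5/6)*b/6) + C2*cos(2^(2/3)*3^(5/6)*b/6))*exp(-2^(2/3)*3^(1/3)*b/6) - 3/2


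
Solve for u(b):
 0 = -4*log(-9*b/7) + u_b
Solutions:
 u(b) = C1 + 4*b*log(-b) + 4*b*(-log(7) - 1 + 2*log(3))


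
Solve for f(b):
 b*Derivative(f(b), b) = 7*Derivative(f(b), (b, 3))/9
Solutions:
 f(b) = C1 + Integral(C2*airyai(21^(2/3)*b/7) + C3*airybi(21^(2/3)*b/7), b)


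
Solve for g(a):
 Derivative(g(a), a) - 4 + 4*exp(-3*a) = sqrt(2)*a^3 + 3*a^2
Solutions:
 g(a) = C1 + sqrt(2)*a^4/4 + a^3 + 4*a + 4*exp(-3*a)/3


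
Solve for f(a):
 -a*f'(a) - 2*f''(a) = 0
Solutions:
 f(a) = C1 + C2*erf(a/2)


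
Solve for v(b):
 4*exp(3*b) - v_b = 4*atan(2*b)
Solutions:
 v(b) = C1 - 4*b*atan(2*b) + 4*exp(3*b)/3 + log(4*b^2 + 1)


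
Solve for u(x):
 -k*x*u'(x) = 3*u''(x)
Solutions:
 u(x) = Piecewise((-sqrt(6)*sqrt(pi)*C1*erf(sqrt(6)*sqrt(k)*x/6)/(2*sqrt(k)) - C2, (k > 0) | (k < 0)), (-C1*x - C2, True))


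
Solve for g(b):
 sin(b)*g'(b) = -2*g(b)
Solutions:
 g(b) = C1*(cos(b) + 1)/(cos(b) - 1)


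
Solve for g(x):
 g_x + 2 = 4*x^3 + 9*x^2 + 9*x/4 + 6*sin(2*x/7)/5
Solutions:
 g(x) = C1 + x^4 + 3*x^3 + 9*x^2/8 - 2*x - 21*cos(2*x/7)/5


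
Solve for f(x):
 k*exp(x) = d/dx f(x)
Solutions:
 f(x) = C1 + k*exp(x)


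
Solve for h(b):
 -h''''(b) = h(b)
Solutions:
 h(b) = (C1*sin(sqrt(2)*b/2) + C2*cos(sqrt(2)*b/2))*exp(-sqrt(2)*b/2) + (C3*sin(sqrt(2)*b/2) + C4*cos(sqrt(2)*b/2))*exp(sqrt(2)*b/2)


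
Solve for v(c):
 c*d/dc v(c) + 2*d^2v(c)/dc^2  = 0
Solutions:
 v(c) = C1 + C2*erf(c/2)


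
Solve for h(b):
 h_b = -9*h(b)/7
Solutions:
 h(b) = C1*exp(-9*b/7)


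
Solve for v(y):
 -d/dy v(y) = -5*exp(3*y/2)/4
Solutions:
 v(y) = C1 + 5*exp(3*y/2)/6


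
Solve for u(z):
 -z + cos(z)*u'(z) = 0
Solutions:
 u(z) = C1 + Integral(z/cos(z), z)


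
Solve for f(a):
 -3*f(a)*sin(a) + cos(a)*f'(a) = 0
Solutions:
 f(a) = C1/cos(a)^3


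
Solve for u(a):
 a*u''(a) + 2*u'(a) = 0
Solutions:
 u(a) = C1 + C2/a


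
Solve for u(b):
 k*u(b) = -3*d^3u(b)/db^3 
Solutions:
 u(b) = C1*exp(3^(2/3)*b*(-k)^(1/3)/3) + C2*exp(b*(-k)^(1/3)*(-3^(2/3) + 3*3^(1/6)*I)/6) + C3*exp(-b*(-k)^(1/3)*(3^(2/3) + 3*3^(1/6)*I)/6)


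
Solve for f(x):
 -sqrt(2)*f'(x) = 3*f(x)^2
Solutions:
 f(x) = 2/(C1 + 3*sqrt(2)*x)


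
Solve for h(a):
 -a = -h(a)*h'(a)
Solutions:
 h(a) = -sqrt(C1 + a^2)
 h(a) = sqrt(C1 + a^2)


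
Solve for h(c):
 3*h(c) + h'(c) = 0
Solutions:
 h(c) = C1*exp(-3*c)


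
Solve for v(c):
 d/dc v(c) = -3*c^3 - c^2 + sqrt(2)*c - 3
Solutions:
 v(c) = C1 - 3*c^4/4 - c^3/3 + sqrt(2)*c^2/2 - 3*c


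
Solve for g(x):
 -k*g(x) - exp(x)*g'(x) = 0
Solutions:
 g(x) = C1*exp(k*exp(-x))


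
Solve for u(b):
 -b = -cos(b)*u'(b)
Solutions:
 u(b) = C1 + Integral(b/cos(b), b)


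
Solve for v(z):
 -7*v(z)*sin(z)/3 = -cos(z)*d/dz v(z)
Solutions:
 v(z) = C1/cos(z)^(7/3)


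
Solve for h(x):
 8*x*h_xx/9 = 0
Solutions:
 h(x) = C1 + C2*x


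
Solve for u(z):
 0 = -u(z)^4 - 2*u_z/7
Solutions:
 u(z) = 2^(1/3)*(1/(C1 + 21*z))^(1/3)
 u(z) = 2^(1/3)*(-3^(2/3) - 3*3^(1/6)*I)*(1/(C1 + 7*z))^(1/3)/6
 u(z) = 2^(1/3)*(-3^(2/3) + 3*3^(1/6)*I)*(1/(C1 + 7*z))^(1/3)/6


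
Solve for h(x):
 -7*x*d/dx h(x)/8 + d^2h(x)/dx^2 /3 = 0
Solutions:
 h(x) = C1 + C2*erfi(sqrt(21)*x/4)


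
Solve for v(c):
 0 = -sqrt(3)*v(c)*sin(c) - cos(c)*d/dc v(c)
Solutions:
 v(c) = C1*cos(c)^(sqrt(3))


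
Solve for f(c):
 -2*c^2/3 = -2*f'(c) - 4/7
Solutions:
 f(c) = C1 + c^3/9 - 2*c/7


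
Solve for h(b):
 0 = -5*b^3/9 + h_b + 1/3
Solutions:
 h(b) = C1 + 5*b^4/36 - b/3


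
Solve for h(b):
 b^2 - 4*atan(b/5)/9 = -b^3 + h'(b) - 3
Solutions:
 h(b) = C1 + b^4/4 + b^3/3 - 4*b*atan(b/5)/9 + 3*b + 10*log(b^2 + 25)/9


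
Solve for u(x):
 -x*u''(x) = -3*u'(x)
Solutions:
 u(x) = C1 + C2*x^4


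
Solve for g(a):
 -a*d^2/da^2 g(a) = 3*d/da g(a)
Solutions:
 g(a) = C1 + C2/a^2


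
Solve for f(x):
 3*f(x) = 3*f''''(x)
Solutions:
 f(x) = C1*exp(-x) + C2*exp(x) + C3*sin(x) + C4*cos(x)


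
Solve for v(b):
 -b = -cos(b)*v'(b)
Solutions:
 v(b) = C1 + Integral(b/cos(b), b)


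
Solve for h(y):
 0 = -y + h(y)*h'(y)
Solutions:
 h(y) = -sqrt(C1 + y^2)
 h(y) = sqrt(C1 + y^2)


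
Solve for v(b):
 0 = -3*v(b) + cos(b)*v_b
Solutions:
 v(b) = C1*(sin(b) + 1)^(3/2)/(sin(b) - 1)^(3/2)


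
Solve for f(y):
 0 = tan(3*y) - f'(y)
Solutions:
 f(y) = C1 - log(cos(3*y))/3


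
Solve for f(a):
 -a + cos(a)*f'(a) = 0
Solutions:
 f(a) = C1 + Integral(a/cos(a), a)


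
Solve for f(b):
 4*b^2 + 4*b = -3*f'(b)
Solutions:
 f(b) = C1 - 4*b^3/9 - 2*b^2/3


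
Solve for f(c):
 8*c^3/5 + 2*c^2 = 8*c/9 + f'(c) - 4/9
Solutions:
 f(c) = C1 + 2*c^4/5 + 2*c^3/3 - 4*c^2/9 + 4*c/9


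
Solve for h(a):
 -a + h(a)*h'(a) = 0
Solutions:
 h(a) = -sqrt(C1 + a^2)
 h(a) = sqrt(C1 + a^2)


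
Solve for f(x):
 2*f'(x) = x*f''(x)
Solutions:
 f(x) = C1 + C2*x^3


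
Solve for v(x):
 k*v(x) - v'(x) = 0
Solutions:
 v(x) = C1*exp(k*x)


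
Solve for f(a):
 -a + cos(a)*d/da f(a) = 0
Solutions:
 f(a) = C1 + Integral(a/cos(a), a)


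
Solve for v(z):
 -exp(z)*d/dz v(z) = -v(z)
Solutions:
 v(z) = C1*exp(-exp(-z))


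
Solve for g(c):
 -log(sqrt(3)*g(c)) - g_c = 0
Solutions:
 2*Integral(1/(2*log(_y) + log(3)), (_y, g(c))) = C1 - c


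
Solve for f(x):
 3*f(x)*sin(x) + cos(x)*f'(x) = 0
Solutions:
 f(x) = C1*cos(x)^3


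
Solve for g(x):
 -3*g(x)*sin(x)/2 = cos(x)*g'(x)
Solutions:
 g(x) = C1*cos(x)^(3/2)


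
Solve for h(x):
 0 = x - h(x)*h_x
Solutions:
 h(x) = -sqrt(C1 + x^2)
 h(x) = sqrt(C1 + x^2)


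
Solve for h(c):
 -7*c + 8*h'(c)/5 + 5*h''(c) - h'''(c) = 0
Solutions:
 h(c) = C1 + C2*exp(c*(25 - sqrt(785))/10) + C3*exp(c*(25 + sqrt(785))/10) + 35*c^2/16 - 875*c/64


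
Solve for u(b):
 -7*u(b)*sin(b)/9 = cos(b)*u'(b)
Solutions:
 u(b) = C1*cos(b)^(7/9)


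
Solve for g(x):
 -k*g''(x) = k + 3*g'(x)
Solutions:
 g(x) = C1 + C2*exp(-3*x/k) - k*x/3


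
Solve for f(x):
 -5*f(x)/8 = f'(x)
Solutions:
 f(x) = C1*exp(-5*x/8)


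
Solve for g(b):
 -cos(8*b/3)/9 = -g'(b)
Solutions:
 g(b) = C1 + sin(8*b/3)/24


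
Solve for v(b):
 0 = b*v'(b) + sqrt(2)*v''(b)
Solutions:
 v(b) = C1 + C2*erf(2^(1/4)*b/2)


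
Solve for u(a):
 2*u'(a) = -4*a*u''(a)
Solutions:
 u(a) = C1 + C2*sqrt(a)


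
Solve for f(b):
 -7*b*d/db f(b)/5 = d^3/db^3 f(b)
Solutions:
 f(b) = C1 + Integral(C2*airyai(-5^(2/3)*7^(1/3)*b/5) + C3*airybi(-5^(2/3)*7^(1/3)*b/5), b)


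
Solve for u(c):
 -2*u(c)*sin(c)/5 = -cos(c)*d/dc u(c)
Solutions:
 u(c) = C1/cos(c)^(2/5)


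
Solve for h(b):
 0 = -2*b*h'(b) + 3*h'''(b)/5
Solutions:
 h(b) = C1 + Integral(C2*airyai(10^(1/3)*3^(2/3)*b/3) + C3*airybi(10^(1/3)*3^(2/3)*b/3), b)


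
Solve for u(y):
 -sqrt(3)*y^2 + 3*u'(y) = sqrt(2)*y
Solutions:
 u(y) = C1 + sqrt(3)*y^3/9 + sqrt(2)*y^2/6


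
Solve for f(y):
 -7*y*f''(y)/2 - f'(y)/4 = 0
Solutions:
 f(y) = C1 + C2*y^(13/14)


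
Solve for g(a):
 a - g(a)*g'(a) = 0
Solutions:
 g(a) = -sqrt(C1 + a^2)
 g(a) = sqrt(C1 + a^2)


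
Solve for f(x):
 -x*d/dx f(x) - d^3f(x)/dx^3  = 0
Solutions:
 f(x) = C1 + Integral(C2*airyai(-x) + C3*airybi(-x), x)


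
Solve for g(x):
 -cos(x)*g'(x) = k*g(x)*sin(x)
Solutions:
 g(x) = C1*exp(k*log(cos(x)))


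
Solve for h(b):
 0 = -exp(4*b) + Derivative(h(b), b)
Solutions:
 h(b) = C1 + exp(4*b)/4


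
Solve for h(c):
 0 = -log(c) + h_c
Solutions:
 h(c) = C1 + c*log(c) - c


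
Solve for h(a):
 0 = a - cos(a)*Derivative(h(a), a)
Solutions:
 h(a) = C1 + Integral(a/cos(a), a)


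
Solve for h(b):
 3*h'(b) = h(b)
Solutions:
 h(b) = C1*exp(b/3)


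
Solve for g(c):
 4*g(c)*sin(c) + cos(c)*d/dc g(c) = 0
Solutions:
 g(c) = C1*cos(c)^4


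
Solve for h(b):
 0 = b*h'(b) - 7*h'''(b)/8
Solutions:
 h(b) = C1 + Integral(C2*airyai(2*7^(2/3)*b/7) + C3*airybi(2*7^(2/3)*b/7), b)


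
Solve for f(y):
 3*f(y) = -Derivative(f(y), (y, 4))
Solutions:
 f(y) = (C1*sin(sqrt(2)*3^(1/4)*y/2) + C2*cos(sqrt(2)*3^(1/4)*y/2))*exp(-sqrt(2)*3^(1/4)*y/2) + (C3*sin(sqrt(2)*3^(1/4)*y/2) + C4*cos(sqrt(2)*3^(1/4)*y/2))*exp(sqrt(2)*3^(1/4)*y/2)


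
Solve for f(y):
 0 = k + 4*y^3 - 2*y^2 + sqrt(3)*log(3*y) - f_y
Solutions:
 f(y) = C1 + k*y + y^4 - 2*y^3/3 + sqrt(3)*y*log(y) - sqrt(3)*y + sqrt(3)*y*log(3)


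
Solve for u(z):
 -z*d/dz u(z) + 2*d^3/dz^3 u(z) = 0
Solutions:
 u(z) = C1 + Integral(C2*airyai(2^(2/3)*z/2) + C3*airybi(2^(2/3)*z/2), z)


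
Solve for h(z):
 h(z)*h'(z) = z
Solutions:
 h(z) = -sqrt(C1 + z^2)
 h(z) = sqrt(C1 + z^2)


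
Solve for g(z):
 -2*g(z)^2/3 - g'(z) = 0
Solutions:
 g(z) = 3/(C1 + 2*z)


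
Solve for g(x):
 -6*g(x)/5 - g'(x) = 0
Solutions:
 g(x) = C1*exp(-6*x/5)


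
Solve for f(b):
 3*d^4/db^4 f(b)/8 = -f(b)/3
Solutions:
 f(b) = (C1*sin(2^(1/4)*sqrt(3)*b/3) + C2*cos(2^(1/4)*sqrt(3)*b/3))*exp(-2^(1/4)*sqrt(3)*b/3) + (C3*sin(2^(1/4)*sqrt(3)*b/3) + C4*cos(2^(1/4)*sqrt(3)*b/3))*exp(2^(1/4)*sqrt(3)*b/3)


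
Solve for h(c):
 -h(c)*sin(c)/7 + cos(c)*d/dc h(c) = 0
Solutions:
 h(c) = C1/cos(c)^(1/7)


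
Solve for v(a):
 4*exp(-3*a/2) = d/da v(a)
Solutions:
 v(a) = C1 - 8*exp(-3*a/2)/3


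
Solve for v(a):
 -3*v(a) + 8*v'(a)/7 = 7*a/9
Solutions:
 v(a) = C1*exp(21*a/8) - 7*a/27 - 8/81


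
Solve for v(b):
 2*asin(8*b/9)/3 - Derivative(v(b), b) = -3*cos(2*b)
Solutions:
 v(b) = C1 + 2*b*asin(8*b/9)/3 + sqrt(81 - 64*b^2)/12 + 3*sin(2*b)/2


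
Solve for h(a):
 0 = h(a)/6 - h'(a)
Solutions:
 h(a) = C1*exp(a/6)


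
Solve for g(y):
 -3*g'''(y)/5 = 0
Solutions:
 g(y) = C1 + C2*y + C3*y^2


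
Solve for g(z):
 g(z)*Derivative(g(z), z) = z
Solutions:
 g(z) = -sqrt(C1 + z^2)
 g(z) = sqrt(C1 + z^2)


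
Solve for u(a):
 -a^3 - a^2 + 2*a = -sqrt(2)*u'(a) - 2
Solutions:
 u(a) = C1 + sqrt(2)*a^4/8 + sqrt(2)*a^3/6 - sqrt(2)*a^2/2 - sqrt(2)*a


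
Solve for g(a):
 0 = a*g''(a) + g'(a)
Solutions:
 g(a) = C1 + C2*log(a)


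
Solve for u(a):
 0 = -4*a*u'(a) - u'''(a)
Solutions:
 u(a) = C1 + Integral(C2*airyai(-2^(2/3)*a) + C3*airybi(-2^(2/3)*a), a)


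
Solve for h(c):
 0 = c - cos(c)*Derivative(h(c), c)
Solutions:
 h(c) = C1 + Integral(c/cos(c), c)


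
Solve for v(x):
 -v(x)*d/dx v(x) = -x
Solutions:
 v(x) = -sqrt(C1 + x^2)
 v(x) = sqrt(C1 + x^2)


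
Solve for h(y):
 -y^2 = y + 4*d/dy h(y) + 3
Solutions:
 h(y) = C1 - y^3/12 - y^2/8 - 3*y/4


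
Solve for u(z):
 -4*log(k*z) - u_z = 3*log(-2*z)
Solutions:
 u(z) = C1 + z*(-4*log(-k) - 3*log(2) + 7) - 7*z*log(-z)


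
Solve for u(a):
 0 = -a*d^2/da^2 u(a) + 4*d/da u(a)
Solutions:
 u(a) = C1 + C2*a^5


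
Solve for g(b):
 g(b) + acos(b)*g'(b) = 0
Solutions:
 g(b) = C1*exp(-Integral(1/acos(b), b))


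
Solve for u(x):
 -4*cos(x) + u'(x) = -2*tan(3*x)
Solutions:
 u(x) = C1 + 2*log(cos(3*x))/3 + 4*sin(x)


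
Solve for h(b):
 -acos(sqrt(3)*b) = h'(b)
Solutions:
 h(b) = C1 - b*acos(sqrt(3)*b) + sqrt(3)*sqrt(1 - 3*b^2)/3


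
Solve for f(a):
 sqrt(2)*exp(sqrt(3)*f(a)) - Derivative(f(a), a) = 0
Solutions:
 f(a) = sqrt(3)*(2*log(-1/(C1 + sqrt(2)*a)) - log(3))/6


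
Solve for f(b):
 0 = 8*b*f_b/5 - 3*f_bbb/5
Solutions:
 f(b) = C1 + Integral(C2*airyai(2*3^(2/3)*b/3) + C3*airybi(2*3^(2/3)*b/3), b)


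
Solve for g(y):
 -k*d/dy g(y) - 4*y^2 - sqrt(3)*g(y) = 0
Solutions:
 g(y) = C1*exp(-sqrt(3)*y/k) - 8*sqrt(3)*k^2/9 + 8*k*y/3 - 4*sqrt(3)*y^2/3


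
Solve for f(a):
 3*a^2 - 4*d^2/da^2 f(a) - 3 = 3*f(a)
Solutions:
 f(a) = C1*sin(sqrt(3)*a/2) + C2*cos(sqrt(3)*a/2) + a^2 - 11/3


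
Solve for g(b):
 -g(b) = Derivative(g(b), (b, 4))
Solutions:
 g(b) = (C1*sin(sqrt(2)*b/2) + C2*cos(sqrt(2)*b/2))*exp(-sqrt(2)*b/2) + (C3*sin(sqrt(2)*b/2) + C4*cos(sqrt(2)*b/2))*exp(sqrt(2)*b/2)


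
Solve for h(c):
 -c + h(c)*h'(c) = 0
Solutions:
 h(c) = -sqrt(C1 + c^2)
 h(c) = sqrt(C1 + c^2)


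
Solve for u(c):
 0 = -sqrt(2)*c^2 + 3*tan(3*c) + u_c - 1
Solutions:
 u(c) = C1 + sqrt(2)*c^3/3 + c + log(cos(3*c))


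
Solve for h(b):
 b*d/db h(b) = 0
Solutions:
 h(b) = C1


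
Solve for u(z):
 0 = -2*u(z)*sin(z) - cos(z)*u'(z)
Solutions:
 u(z) = C1*cos(z)^2


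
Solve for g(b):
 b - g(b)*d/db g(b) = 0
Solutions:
 g(b) = -sqrt(C1 + b^2)
 g(b) = sqrt(C1 + b^2)


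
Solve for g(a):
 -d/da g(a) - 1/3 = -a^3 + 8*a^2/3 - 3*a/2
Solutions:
 g(a) = C1 + a^4/4 - 8*a^3/9 + 3*a^2/4 - a/3


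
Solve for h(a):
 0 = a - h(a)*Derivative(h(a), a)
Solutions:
 h(a) = -sqrt(C1 + a^2)
 h(a) = sqrt(C1 + a^2)


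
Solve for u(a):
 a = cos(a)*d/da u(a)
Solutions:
 u(a) = C1 + Integral(a/cos(a), a)


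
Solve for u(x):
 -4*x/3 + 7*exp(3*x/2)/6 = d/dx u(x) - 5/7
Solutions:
 u(x) = C1 - 2*x^2/3 + 5*x/7 + 7*exp(3*x/2)/9


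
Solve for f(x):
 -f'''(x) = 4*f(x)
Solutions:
 f(x) = C3*exp(-2^(2/3)*x) + (C1*sin(2^(2/3)*sqrt(3)*x/2) + C2*cos(2^(2/3)*sqrt(3)*x/2))*exp(2^(2/3)*x/2)


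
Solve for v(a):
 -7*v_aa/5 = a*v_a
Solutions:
 v(a) = C1 + C2*erf(sqrt(70)*a/14)


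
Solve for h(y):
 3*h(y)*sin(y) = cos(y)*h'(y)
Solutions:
 h(y) = C1/cos(y)^3


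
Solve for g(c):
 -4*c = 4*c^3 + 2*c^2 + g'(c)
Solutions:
 g(c) = C1 - c^4 - 2*c^3/3 - 2*c^2


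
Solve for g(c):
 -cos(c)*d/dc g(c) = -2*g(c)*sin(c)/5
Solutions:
 g(c) = C1/cos(c)^(2/5)


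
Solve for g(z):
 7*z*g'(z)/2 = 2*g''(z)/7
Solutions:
 g(z) = C1 + C2*erfi(7*sqrt(2)*z/4)


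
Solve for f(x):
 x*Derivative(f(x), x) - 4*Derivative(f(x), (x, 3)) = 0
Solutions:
 f(x) = C1 + Integral(C2*airyai(2^(1/3)*x/2) + C3*airybi(2^(1/3)*x/2), x)


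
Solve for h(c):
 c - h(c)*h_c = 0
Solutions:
 h(c) = -sqrt(C1 + c^2)
 h(c) = sqrt(C1 + c^2)


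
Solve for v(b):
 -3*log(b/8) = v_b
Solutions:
 v(b) = C1 - 3*b*log(b) + 3*b + b*log(512)
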